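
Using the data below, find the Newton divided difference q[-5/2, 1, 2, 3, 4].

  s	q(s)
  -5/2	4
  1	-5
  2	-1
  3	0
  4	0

q[-5/2,1] = (-5 - 4) / (1 - (-5/2)) = -18/7
q[1,2] = (-1 - (-5)) / (2 - 1) = 4
q[2,3] = (0 - (-1)) / (3 - 2) = 1
q[3,4] = (0 - 0) / (4 - 3) = 0
q[-5/2,1,2] = (4 - (-18/7)) / (2 - (-5/2)) = 92/63
q[1,2,3] = (1 - 4) / (3 - 1) = -3/2
q[2,3,4] = (0 - 1) / (4 - 2) = -1/2
q[-5/2,1,2,3] = (-3/2 - 92/63) / (3 - (-5/2)) = -373/693
q[1,2,3,4] = (-1/2 - (-3/2)) / (4 - 1) = 1/3
q[-5/2,1,2,3,4] = (1/3 - (-373/693)) / (4 - (-5/2)) = 1208/9009

1208/9009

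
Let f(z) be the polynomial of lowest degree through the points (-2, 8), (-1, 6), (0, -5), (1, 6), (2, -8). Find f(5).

-1840

L_0(5) = (6)·(5)·(4)·(3)/[(-1)·(-2)·(-3)·(-4)] = 15
L_1(5) = (7)·(5)·(4)·(3)/[(1)·(-1)·(-2)·(-3)] = -70
L_2(5) = (7)·(6)·(4)·(3)/[(2)·(1)·(-1)·(-2)] = 126
L_3(5) = (7)·(6)·(5)·(3)/[(3)·(2)·(1)·(-1)] = -105
L_4(5) = (7)·(6)·(5)·(4)/[(4)·(3)·(2)·(1)] = 35
Sum: 8·(15) + 6·(-70) + (-5)·(126) + 6·(-105) + (-8)·(35) = -1840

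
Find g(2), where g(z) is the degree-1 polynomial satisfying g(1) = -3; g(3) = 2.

-1/2

Evaluate each Lagrange basis at z = 2:
L_0(2) = (-1)/[(-2)] = 1/2
L_1(2) = (1)/[(2)] = 1/2
Sum: (-3)·(1/2) + 2·(1/2) = -1/2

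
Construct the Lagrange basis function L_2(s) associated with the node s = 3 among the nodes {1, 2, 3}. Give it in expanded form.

L_2(s) = (1/2)s^2 - (3/2)s + 1

L_2(s) = (s - 1)(s - 2) / [(2)·(1)]
       = (s^2 - 3s + 2) / (2)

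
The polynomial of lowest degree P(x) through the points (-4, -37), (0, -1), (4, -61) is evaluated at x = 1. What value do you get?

-7

Evaluate each Lagrange basis at x = 1:
L_0(1) = (1)·(-3)/[(-4)·(-8)] = -3/32
L_1(1) = (5)·(-3)/[(4)·(-4)] = 15/16
L_2(1) = (5)·(1)/[(8)·(4)] = 5/32
Sum: (-37)·(-3/32) + (-1)·(15/16) + (-61)·(5/32) = -7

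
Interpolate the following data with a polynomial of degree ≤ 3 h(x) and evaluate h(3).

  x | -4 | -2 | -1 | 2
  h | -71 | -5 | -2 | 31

L_0(3) = (5)·(4)·(1)/[(-2)·(-3)·(-6)] = -5/9
L_1(3) = (7)·(4)·(1)/[(2)·(-1)·(-4)] = 7/2
L_2(3) = (7)·(5)·(1)/[(3)·(1)·(-3)] = -35/9
L_3(3) = (7)·(5)·(4)/[(6)·(4)·(3)] = 35/18
Sum: (-71)·(-5/9) + (-5)·(7/2) + (-2)·(-35/9) + 31·(35/18) = 90

90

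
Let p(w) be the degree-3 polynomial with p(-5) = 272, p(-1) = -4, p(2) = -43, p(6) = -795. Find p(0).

Evaluate each Lagrange basis at w = 0:
L_0(0) = (1)·(-2)·(-6)/[(-4)·(-7)·(-11)] = -3/77
L_1(0) = (5)·(-2)·(-6)/[(4)·(-3)·(-7)] = 5/7
L_2(0) = (5)·(1)·(-6)/[(7)·(3)·(-4)] = 5/14
L_3(0) = (5)·(1)·(-2)/[(11)·(7)·(4)] = -5/154
Sum: 272·(-3/77) + (-4)·(5/7) + (-43)·(5/14) + (-795)·(-5/154) = -3

-3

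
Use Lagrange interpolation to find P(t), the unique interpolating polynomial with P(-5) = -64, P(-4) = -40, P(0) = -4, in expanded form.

P(t) = -3t^2 - 3t - 4

L_0(t) = (t + 4)t / [5] = (1/5)t^2 + (4/5)t
L_1(t) = (t + 5)t / [-4] = -(1/4)t^2 - (5/4)t
L_2(t) = (t + 5)(t + 4) / [20] = (1/20)t^2 + (9/20)t + 1
P(t) = (-64)·L_0 + (-40)·L_1 + (-4)·L_2
  (-64)·L_0(t) = -(64/5)t^2 - (256/5)t
  (-40)·L_1(t) = 10t^2 + 50t
  (-4)·L_2(t) = -(1/5)t^2 - (9/5)t - 4
Adding term by term: -3t^2 - 3t - 4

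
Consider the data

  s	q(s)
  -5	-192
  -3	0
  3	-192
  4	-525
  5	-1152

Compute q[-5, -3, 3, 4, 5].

q[-5,-3] = (0 - (-192)) / (-3 - (-5)) = 96
q[-3,3] = (-192 - 0) / (3 - (-3)) = -32
q[3,4] = (-525 - (-192)) / (4 - 3) = -333
q[4,5] = (-1152 - (-525)) / (5 - 4) = -627
q[-5,-3,3] = (-32 - 96) / (3 - (-5)) = -16
q[-3,3,4] = (-333 - (-32)) / (4 - (-3)) = -43
q[3,4,5] = (-627 - (-333)) / (5 - 3) = -147
q[-5,-3,3,4] = (-43 - (-16)) / (4 - (-5)) = -3
q[-3,3,4,5] = (-147 - (-43)) / (5 - (-3)) = -13
q[-5,-3,3,4,5] = (-13 - (-3)) / (5 - (-5)) = -1

-1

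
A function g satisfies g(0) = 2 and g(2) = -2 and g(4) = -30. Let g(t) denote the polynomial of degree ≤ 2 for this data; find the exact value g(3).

Using Newton's divided-difference form:
g[0,2] = (-2 - 2) / (2 - 0) = -2
g[2,4] = (-30 - (-2)) / (4 - 2) = -14
g[0,2,4] = (-14 - (-2)) / (4 - 0) = -3
g(3) = 2 + (-2)·(3) + (-3)·(3)·(1) = -13

-13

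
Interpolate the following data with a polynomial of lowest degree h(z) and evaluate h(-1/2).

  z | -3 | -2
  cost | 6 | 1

-13/2

Evaluate each Lagrange basis at z = -1/2:
L_0(-1/2) = (3/2)/[(-1)] = -3/2
L_1(-1/2) = (5/2)/[(1)] = 5/2
Sum: 6·(-3/2) + 1·(5/2) = -13/2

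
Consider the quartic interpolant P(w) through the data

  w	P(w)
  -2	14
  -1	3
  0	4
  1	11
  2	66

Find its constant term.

4

Build the Lagrange basis polynomials:
L_0(w) = (w + 1)w(w - 1)(w - 2) / [24] = (1/24)w^4 - (1/12)w^3 - (1/24)w^2 + (1/12)w
L_1(w) = (w + 2)w(w - 1)(w - 2) / [-6] = -(1/6)w^4 + (1/6)w^3 + (2/3)w^2 - (2/3)w
L_2(w) = (w + 2)(w + 1)(w - 1)(w - 2) / [4] = (1/4)w^4 - (5/4)w^2 + 1
L_3(w) = (w + 2)(w + 1)w(w - 2) / [-6] = -(1/6)w^4 - (1/6)w^3 + (2/3)w^2 + (2/3)w
L_4(w) = (w + 2)(w + 1)w(w - 1) / [24] = (1/24)w^4 + (1/12)w^3 - (1/24)w^2 - (1/12)w
P(w) = 14·L_0 + 3·L_1 + 4·L_2 + 11·L_3 + 66·L_4
Only the constant term is needed; take it from each L_i and combine:
14·(0) + 3·(0) + 4·(1) + 11·(0) + 66·(0) = 4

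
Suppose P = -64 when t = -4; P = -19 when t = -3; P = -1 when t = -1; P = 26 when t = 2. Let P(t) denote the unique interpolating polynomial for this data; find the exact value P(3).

83

Using Newton's divided-difference form:
P[-4,-3] = (-19 - (-64)) / (-3 - (-4)) = 45
P[-3,-1] = (-1 - (-19)) / (-1 - (-3)) = 9
P[-1,2] = (26 - (-1)) / (2 - (-1)) = 9
P[-4,-3,-1] = (9 - 45) / (-1 - (-4)) = -12
P[-3,-1,2] = (9 - 9) / (2 - (-3)) = 0
P[-4,-3,-1,2] = (0 - (-12)) / (2 - (-4)) = 2
P(3) = -64 + 45·(7) + (-12)·(7)·(6) + 2·(7)·(6)·(4) = 83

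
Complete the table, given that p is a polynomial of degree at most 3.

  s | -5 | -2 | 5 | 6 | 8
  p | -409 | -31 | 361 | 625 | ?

The 4 known values determine p uniquely (degree ≤ 3).
Evaluate each Lagrange basis at s = 8:
L_0(8) = (10)·(3)·(2)/[(-3)·(-10)·(-11)] = -2/11
L_1(8) = (13)·(3)·(2)/[(3)·(-7)·(-8)] = 13/28
L_2(8) = (13)·(10)·(2)/[(10)·(7)·(-1)] = -26/7
L_3(8) = (13)·(10)·(3)/[(11)·(8)·(1)] = 195/44
Sum: (-409)·(-2/11) + (-31)·(13/28) + 361·(-26/7) + 625·(195/44) = 1489

1489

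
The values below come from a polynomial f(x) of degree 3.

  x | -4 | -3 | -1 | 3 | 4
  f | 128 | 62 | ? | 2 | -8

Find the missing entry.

2

The 4 known values determine f uniquely (degree ≤ 3).
Evaluate each Lagrange basis at x = -1:
L_0(-1) = (2)·(-4)·(-5)/[(-1)·(-7)·(-8)] = -5/7
L_1(-1) = (3)·(-4)·(-5)/[(1)·(-6)·(-7)] = 10/7
L_2(-1) = (3)·(2)·(-5)/[(7)·(6)·(-1)] = 5/7
L_3(-1) = (3)·(2)·(-4)/[(8)·(7)·(1)] = -3/7
Sum: 128·(-5/7) + 62·(10/7) + 2·(5/7) + (-8)·(-3/7) = 2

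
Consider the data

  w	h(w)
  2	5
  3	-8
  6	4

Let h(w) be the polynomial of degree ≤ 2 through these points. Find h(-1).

95

L_0(-1) = (-4)·(-7)/[(-1)·(-4)] = 7
L_1(-1) = (-3)·(-7)/[(1)·(-3)] = -7
L_2(-1) = (-3)·(-4)/[(4)·(3)] = 1
Sum: 5·(7) + (-8)·(-7) + 4·(1) = 95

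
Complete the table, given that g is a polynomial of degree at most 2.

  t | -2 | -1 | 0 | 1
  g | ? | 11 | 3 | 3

27

The 3 known values determine g uniquely (degree ≤ 2).
Evaluate each Lagrange basis at t = -2:
L_0(-2) = (-2)·(-3)/[(-1)·(-2)] = 3
L_1(-2) = (-1)·(-3)/[(1)·(-1)] = -3
L_2(-2) = (-1)·(-2)/[(2)·(1)] = 1
Sum: 11·(3) + 3·(-3) + 3·(1) = 27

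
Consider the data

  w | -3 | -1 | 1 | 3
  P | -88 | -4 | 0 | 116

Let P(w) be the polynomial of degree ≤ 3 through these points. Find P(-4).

-220

Using Newton's divided-difference form:
P[-3,-1] = (-4 - (-88)) / (-1 - (-3)) = 42
P[-1,1] = (0 - (-4)) / (1 - (-1)) = 2
P[1,3] = (116 - 0) / (3 - 1) = 58
P[-3,-1,1] = (2 - 42) / (1 - (-3)) = -10
P[-1,1,3] = (58 - 2) / (3 - (-1)) = 14
P[-3,-1,1,3] = (14 - (-10)) / (3 - (-3)) = 4
P(-4) = -88 + 42·(-1) + (-10)·(-1)·(-3) + 4·(-1)·(-3)·(-5) = -220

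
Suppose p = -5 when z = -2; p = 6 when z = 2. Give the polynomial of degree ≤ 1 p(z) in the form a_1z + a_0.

p(z) = (11/4)z + 1/2

Build the Lagrange basis polynomials:
L_0(z) = (z - 2) / [-4] = -(1/4)z + 1/2
L_1(z) = (z + 2) / [4] = (1/4)z + 1/2
p(z) = (-5)·L_0 + 6·L_1
  (-5)·L_0(z) = (5/4)z - 5/2
  6·L_1(z) = (3/2)z + 3
Adding term by term: (11/4)z + 1/2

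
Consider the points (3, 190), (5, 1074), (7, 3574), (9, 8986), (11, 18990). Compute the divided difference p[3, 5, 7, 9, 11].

1

p[3,5] = (1074 - 190) / (5 - 3) = 442
p[5,7] = (3574 - 1074) / (7 - 5) = 1250
p[7,9] = (8986 - 3574) / (9 - 7) = 2706
p[9,11] = (18990 - 8986) / (11 - 9) = 5002
p[3,5,7] = (1250 - 442) / (7 - 3) = 202
p[5,7,9] = (2706 - 1250) / (9 - 5) = 364
p[7,9,11] = (5002 - 2706) / (11 - 7) = 574
p[3,5,7,9] = (364 - 202) / (9 - 3) = 27
p[5,7,9,11] = (574 - 364) / (11 - 5) = 35
p[3,5,7,9,11] = (35 - 27) / (11 - 3) = 1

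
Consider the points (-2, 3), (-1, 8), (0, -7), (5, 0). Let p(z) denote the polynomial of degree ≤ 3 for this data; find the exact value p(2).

Evaluate each Lagrange basis at z = 2:
L_0(2) = (3)·(2)·(-3)/[(-1)·(-2)·(-7)] = 9/7
L_1(2) = (4)·(2)·(-3)/[(1)·(-1)·(-6)] = -4
L_2(2) = (4)·(3)·(-3)/[(2)·(1)·(-5)] = 18/5
L_3(2) = (4)·(3)·(2)/[(7)·(6)·(5)] = 4/35
Sum: 3·(9/7) + 8·(-4) + (-7)·(18/5) + 0 = -1867/35

-1867/35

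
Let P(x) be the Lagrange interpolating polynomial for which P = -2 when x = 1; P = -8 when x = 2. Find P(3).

-14

Evaluate each Lagrange basis at x = 3:
L_0(3) = (1)/[(-1)] = -1
L_1(3) = (2)/[(1)] = 2
Sum: (-2)·(-1) + (-8)·(2) = -14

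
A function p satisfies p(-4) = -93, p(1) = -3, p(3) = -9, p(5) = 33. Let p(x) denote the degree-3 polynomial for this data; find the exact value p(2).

Using Newton's divided-difference form:
p[-4,1] = (-3 - (-93)) / (1 - (-4)) = 18
p[1,3] = (-9 - (-3)) / (3 - 1) = -3
p[3,5] = (33 - (-9)) / (5 - 3) = 21
p[-4,1,3] = (-3 - 18) / (3 - (-4)) = -3
p[1,3,5] = (21 - (-3)) / (5 - 1) = 6
p[-4,1,3,5] = (6 - (-3)) / (5 - (-4)) = 1
p(2) = -93 + 18·(6) + (-3)·(6)·(1) + 1·(6)·(1)·(-1) = -9

-9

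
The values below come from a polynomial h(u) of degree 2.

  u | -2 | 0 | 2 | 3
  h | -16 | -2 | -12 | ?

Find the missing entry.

-26

The 3 known values determine h uniquely (degree ≤ 2).
Evaluate each Lagrange basis at u = 3:
L_0(3) = (3)·(1)/[(-2)·(-4)] = 3/8
L_1(3) = (5)·(1)/[(2)·(-2)] = -5/4
L_2(3) = (5)·(3)/[(4)·(2)] = 15/8
Sum: (-16)·(3/8) + (-2)·(-5/4) + (-12)·(15/8) = -26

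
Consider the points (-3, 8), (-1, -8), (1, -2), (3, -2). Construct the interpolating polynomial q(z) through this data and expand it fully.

q(z) = -(7/12)z^3 + z^2 + (43/12)z - 6

Build the Lagrange basis polynomials:
L_0(z) = (z + 1)(z - 1)(z - 3) / [-48] = -(1/48)z^3 + (1/16)z^2 + (1/48)z - 1/16
L_1(z) = (z + 3)(z - 1)(z - 3) / [16] = (1/16)z^3 - (1/16)z^2 - (9/16)z + 9/16
L_2(z) = (z + 3)(z + 1)(z - 3) / [-16] = -(1/16)z^3 - (1/16)z^2 + (9/16)z + 9/16
L_3(z) = (z + 3)(z + 1)(z - 1) / [48] = (1/48)z^3 + (1/16)z^2 - (1/48)z - 1/16
q(z) = 8·L_0 + (-8)·L_1 + (-2)·L_2 + (-2)·L_3
  8·L_0(z) = -(1/6)z^3 + (1/2)z^2 + (1/6)z - 1/2
  (-8)·L_1(z) = -(1/2)z^3 + (1/2)z^2 + (9/2)z - 9/2
  (-2)·L_2(z) = (1/8)z^3 + (1/8)z^2 - (9/8)z - 9/8
  (-2)·L_3(z) = -(1/24)z^3 - (1/8)z^2 + (1/24)z + 1/8
Adding term by term: -(7/12)z^3 + z^2 + (43/12)z - 6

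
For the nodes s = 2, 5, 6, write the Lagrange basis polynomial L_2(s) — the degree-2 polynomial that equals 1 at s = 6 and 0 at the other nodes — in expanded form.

L_2(s) = (s - 2)(s - 5) / [(4)·(1)]
       = (s^2 - 7s + 10) / (4)

L_2(s) = (1/4)s^2 - (7/4)s + 5/2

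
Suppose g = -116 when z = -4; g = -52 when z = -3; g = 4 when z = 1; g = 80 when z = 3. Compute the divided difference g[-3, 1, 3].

4

g[-3,1] = (4 - (-52)) / (1 - (-3)) = 14
g[1,3] = (80 - 4) / (3 - 1) = 38
g[-3,1,3] = (38 - 14) / (3 - (-3)) = 4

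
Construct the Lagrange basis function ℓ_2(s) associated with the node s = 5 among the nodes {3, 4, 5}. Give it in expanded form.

ℓ_2(s) = (1/2)s^2 - (7/2)s + 6

ℓ_2(s) = (s - 3)(s - 4) / [(2)·(1)]
       = (s^2 - 7s + 12) / (2)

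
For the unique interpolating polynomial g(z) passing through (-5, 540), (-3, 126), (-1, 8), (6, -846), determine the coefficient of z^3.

The leading coefficient equals the top divided difference g[-5,-3,-1,6].
g[-5,-3] = (126 - 540) / (-3 - (-5)) = -207
g[-3,-1] = (8 - 126) / (-1 - (-3)) = -59
g[-1,6] = (-846 - 8) / (6 - (-1)) = -122
g[-5,-3,-1] = (-59 - (-207)) / (-1 - (-5)) = 37
g[-3,-1,6] = (-122 - (-59)) / (6 - (-3)) = -7
g[-5,-3,-1,6] = (-7 - 37) / (6 - (-5)) = -4

-4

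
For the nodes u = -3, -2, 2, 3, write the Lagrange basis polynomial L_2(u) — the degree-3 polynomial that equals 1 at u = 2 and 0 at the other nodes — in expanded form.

L_2(u) = (u + 3)(u + 2)(u - 3) / [(5)·(4)·(-1)]
       = (u^3 + 2u^2 - 9u - 18) / (-20)

L_2(u) = -(1/20)u^3 - (1/10)u^2 + (9/20)u + 9/10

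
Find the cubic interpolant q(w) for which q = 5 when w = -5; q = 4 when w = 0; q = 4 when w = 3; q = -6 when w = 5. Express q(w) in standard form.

Build the Lagrange basis polynomials:
L_0(w) = w(w - 3)(w - 5) / [-400] = -(1/400)w^3 + (1/50)w^2 - (3/80)w
L_1(w) = (w + 5)(w - 3)(w - 5) / [75] = (1/75)w^3 - (1/25)w^2 - (1/3)w + 1
L_2(w) = (w + 5)w(w - 5) / [-48] = -(1/48)w^3 + (25/48)w
L_3(w) = (w + 5)w(w - 3) / [100] = (1/100)w^3 + (1/50)w^2 - (3/20)w
q(w) = 5·L_0 + 4·L_1 + 4·L_2 + (-6)·L_3
  5·L_0(w) = -(1/80)w^3 + (1/10)w^2 - (3/16)w
  4·L_1(w) = (4/75)w^3 - (4/25)w^2 - (4/3)w + 4
  4·L_2(w) = -(1/12)w^3 + (25/12)w
  (-6)·L_3(w) = -(3/50)w^3 - (3/25)w^2 + (9/10)w
Adding term by term: -(41/400)w^3 - (9/50)w^2 + (117/80)w + 4

q(w) = -(41/400)w^3 - (9/50)w^2 + (117/80)w + 4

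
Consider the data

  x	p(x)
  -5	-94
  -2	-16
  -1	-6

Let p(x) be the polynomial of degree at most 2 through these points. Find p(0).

-4

Evaluate each Lagrange basis at x = 0:
L_0(0) = (2)·(1)/[(-3)·(-4)] = 1/6
L_1(0) = (5)·(1)/[(3)·(-1)] = -5/3
L_2(0) = (5)·(2)/[(4)·(1)] = 5/2
Sum: (-94)·(1/6) + (-16)·(-5/3) + (-6)·(5/2) = -4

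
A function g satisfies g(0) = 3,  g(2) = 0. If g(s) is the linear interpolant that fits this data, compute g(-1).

Evaluate each Lagrange basis at s = -1:
L_0(-1) = (-3)/[(-2)] = 3/2
L_1(-1) = (-1)/[(2)] = -1/2
Sum: 3·(3/2) + 0 = 9/2

9/2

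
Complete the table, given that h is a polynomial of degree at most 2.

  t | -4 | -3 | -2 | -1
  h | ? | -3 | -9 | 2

20

The 3 known values determine h uniquely (degree ≤ 2).
Evaluate each Lagrange basis at t = -4:
L_0(-4) = (-2)·(-3)/[(-1)·(-2)] = 3
L_1(-4) = (-1)·(-3)/[(1)·(-1)] = -3
L_2(-4) = (-1)·(-2)/[(2)·(1)] = 1
Sum: (-3)·(3) + (-9)·(-3) + 2·(1) = 20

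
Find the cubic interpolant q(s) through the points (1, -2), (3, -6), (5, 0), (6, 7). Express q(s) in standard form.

q(s) = (1/60)s^3 + (11/10)s^2 - (397/60)s + 7/2

Newton's divided differences:
q[1,3] = (-6 - (-2)) / (3 - 1) = -2
q[3,5] = (0 - (-6)) / (5 - 3) = 3
q[5,6] = (7 - 0) / (6 - 5) = 7
q[1,3,5] = (3 - (-2)) / (5 - 1) = 5/4
q[3,5,6] = (7 - 3) / (6 - 3) = 4/3
q[1,3,5,6] = (4/3 - 5/4) / (6 - 1) = 1/60
q(s) = -2 + (-2)·(s - 1) + (5/4)·(s - 1)(s - 3) + (1/60)·(s - 1)(s - 3)(s - 5)
Expanding: q(s) = (1/60)s^3 + (11/10)s^2 - (397/60)s + 7/2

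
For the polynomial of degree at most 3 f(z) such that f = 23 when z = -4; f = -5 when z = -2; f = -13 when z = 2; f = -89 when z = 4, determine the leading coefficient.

-1

The leading coefficient equals the top divided difference f[-4,-2,2,4].
f[-4,-2] = (-5 - 23) / (-2 - (-4)) = -14
f[-2,2] = (-13 - (-5)) / (2 - (-2)) = -2
f[2,4] = (-89 - (-13)) / (4 - 2) = -38
f[-4,-2,2] = (-2 - (-14)) / (2 - (-4)) = 2
f[-2,2,4] = (-38 - (-2)) / (4 - (-2)) = -6
f[-4,-2,2,4] = (-6 - 2) / (4 - (-4)) = -1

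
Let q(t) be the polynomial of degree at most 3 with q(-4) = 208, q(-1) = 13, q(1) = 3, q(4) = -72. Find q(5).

-161

Evaluate each Lagrange basis at t = 5:
L_0(5) = (6)·(4)·(1)/[(-3)·(-5)·(-8)] = -1/5
L_1(5) = (9)·(4)·(1)/[(3)·(-2)·(-5)] = 6/5
L_2(5) = (9)·(6)·(1)/[(5)·(2)·(-3)] = -9/5
L_3(5) = (9)·(6)·(4)/[(8)·(5)·(3)] = 9/5
Sum: 208·(-1/5) + 13·(6/5) + 3·(-9/5) + (-72)·(9/5) = -161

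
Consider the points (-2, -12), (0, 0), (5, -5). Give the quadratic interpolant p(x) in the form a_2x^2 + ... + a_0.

p(x) = -x^2 + 4x

L_0(x) = x(x - 5) / [14] = (1/14)x^2 - (5/14)x
L_1(x) = (x + 2)(x - 5) / [-10] = -(1/10)x^2 + (3/10)x + 1
L_2(x) = (x + 2)x / [35] = (1/35)x^2 + (2/35)x
p(x) = (-12)·L_0 + 0·L_1 + (-5)·L_2
  (-12)·L_0(x) = -(6/7)x^2 + (30/7)x
  0·L_1(x) = 0
  (-5)·L_2(x) = -(1/7)x^2 - (2/7)x
Adding term by term: -x^2 + 4x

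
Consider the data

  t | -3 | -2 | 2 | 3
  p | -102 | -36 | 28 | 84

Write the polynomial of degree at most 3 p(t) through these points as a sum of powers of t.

Build the Lagrange basis polynomials:
L_0(t) = (t + 2)(t - 2)(t - 3) / [-30] = -(1/30)t^3 + (1/10)t^2 + (2/15)t - 2/5
L_1(t) = (t + 3)(t - 2)(t - 3) / [20] = (1/20)t^3 - (1/10)t^2 - (9/20)t + 9/10
L_2(t) = (t + 3)(t + 2)(t - 3) / [-20] = -(1/20)t^3 - (1/10)t^2 + (9/20)t + 9/10
L_3(t) = (t + 3)(t + 2)(t - 2) / [30] = (1/30)t^3 + (1/10)t^2 - (2/15)t - 2/5
p(t) = (-102)·L_0 + (-36)·L_1 + 28·L_2 + 84·L_3
  (-102)·L_0(t) = (17/5)t^3 - (51/5)t^2 - (68/5)t + 204/5
  (-36)·L_1(t) = -(9/5)t^3 + (18/5)t^2 + (81/5)t - 162/5
  28·L_2(t) = -(7/5)t^3 - (14/5)t^2 + (63/5)t + 126/5
  84·L_3(t) = (14/5)t^3 + (42/5)t^2 - (56/5)t - 168/5
Adding term by term: 3t^3 - t^2 + 4t

p(t) = 3t^3 - t^2 + 4t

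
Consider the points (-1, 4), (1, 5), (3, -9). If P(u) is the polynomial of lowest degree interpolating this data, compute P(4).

Evaluate each Lagrange basis at u = 4:
L_0(4) = (3)·(1)/[(-2)·(-4)] = 3/8
L_1(4) = (5)·(1)/[(2)·(-2)] = -5/4
L_2(4) = (5)·(3)/[(4)·(2)] = 15/8
Sum: 4·(3/8) + 5·(-5/4) + (-9)·(15/8) = -173/8

-173/8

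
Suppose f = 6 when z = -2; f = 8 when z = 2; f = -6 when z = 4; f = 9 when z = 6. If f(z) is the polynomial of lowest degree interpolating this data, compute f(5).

-253/64

L_0(5) = (3)·(1)·(-1)/[(-4)·(-6)·(-8)] = 1/64
L_1(5) = (7)·(1)·(-1)/[(4)·(-2)·(-4)] = -7/32
L_2(5) = (7)·(3)·(-1)/[(6)·(2)·(-2)] = 7/8
L_3(5) = (7)·(3)·(1)/[(8)·(4)·(2)] = 21/64
Sum: 6·(1/64) + 8·(-7/32) + (-6)·(7/8) + 9·(21/64) = -253/64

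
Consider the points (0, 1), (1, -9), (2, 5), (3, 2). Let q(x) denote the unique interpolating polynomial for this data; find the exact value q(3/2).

Using Newton's divided-difference form:
q[0,1] = (-9 - 1) / (1 - 0) = -10
q[1,2] = (5 - (-9)) / (2 - 1) = 14
q[2,3] = (2 - 5) / (3 - 2) = -3
q[0,1,2] = (14 - (-10)) / (2 - 0) = 12
q[1,2,3] = (-3 - 14) / (3 - 1) = -17/2
q[0,1,2,3] = (-17/2 - 12) / (3 - 0) = -41/6
q(3/2) = 1 + (-10)·(3/2) + 12·(3/2)·(1/2) + (-41/6)·(3/2)·(1/2)·(-1/2) = -39/16

-39/16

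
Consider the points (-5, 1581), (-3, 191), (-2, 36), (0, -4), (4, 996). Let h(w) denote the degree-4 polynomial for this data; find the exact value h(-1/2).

-39/16

Using Newton's divided-difference form:
h[-5,-3] = (191 - 1581) / (-3 - (-5)) = -695
h[-3,-2] = (36 - 191) / (-2 - (-3)) = -155
h[-2,0] = (-4 - 36) / (0 - (-2)) = -20
h[0,4] = (996 - (-4)) / (4 - 0) = 250
h[-5,-3,-2] = (-155 - (-695)) / (-2 - (-5)) = 180
h[-3,-2,0] = (-20 - (-155)) / (0 - (-3)) = 45
h[-2,0,4] = (250 - (-20)) / (4 - (-2)) = 45
h[-5,-3,-2,0] = (45 - 180) / (0 - (-5)) = -27
h[-3,-2,0,4] = (45 - 45) / (4 - (-3)) = 0
h[-5,-3,-2,0,4] = (0 - (-27)) / (4 - (-5)) = 3
h(-1/2) = 1581 + (-695)·(9/2) + 180·(9/2)·(5/2) + (-27)·(9/2)·(5/2)·(3/2) + 3·(9/2)·(5/2)·(3/2)·(-1/2) = -39/16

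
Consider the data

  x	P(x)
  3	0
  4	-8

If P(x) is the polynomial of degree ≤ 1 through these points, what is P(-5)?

Evaluate each Lagrange basis at x = -5:
L_0(-5) = (-9)/[(-1)] = 9
L_1(-5) = (-8)/[(1)] = -8
Sum: 0 + (-8)·(-8) = 64

64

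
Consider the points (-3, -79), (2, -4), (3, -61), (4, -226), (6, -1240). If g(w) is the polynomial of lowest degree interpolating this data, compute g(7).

-2329

Evaluate each Lagrange basis at w = 7:
L_0(7) = (5)·(4)·(3)·(1)/[(-5)·(-6)·(-7)·(-9)] = 2/63
L_1(7) = (10)·(4)·(3)·(1)/[(5)·(-1)·(-2)·(-4)] = -3
L_2(7) = (10)·(5)·(3)·(1)/[(6)·(1)·(-1)·(-3)] = 25/3
L_3(7) = (10)·(5)·(4)·(1)/[(7)·(2)·(1)·(-2)] = -50/7
L_4(7) = (10)·(5)·(4)·(3)/[(9)·(4)·(3)·(2)] = 25/9
Sum: (-79)·(2/63) + (-4)·(-3) + (-61)·(25/3) + (-226)·(-50/7) + (-1240)·(25/9) = -2329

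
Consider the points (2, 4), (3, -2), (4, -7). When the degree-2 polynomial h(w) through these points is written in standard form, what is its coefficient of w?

-17/2

Build the Lagrange basis polynomials:
L_0(w) = (w - 3)(w - 4) / [2] = (1/2)w^2 - (7/2)w + 6
L_1(w) = (w - 2)(w - 4) / [-1] = -w^2 + 6w - 8
L_2(w) = (w - 2)(w - 3) / [2] = (1/2)w^2 - (5/2)w + 3
h(w) = 4·L_0 + (-2)·L_1 + (-7)·L_2
Only the coefficient of w is needed; take it from each L_i and combine:
4·(-7/2) + (-2)·(6) + (-7)·(-5/2) = -17/2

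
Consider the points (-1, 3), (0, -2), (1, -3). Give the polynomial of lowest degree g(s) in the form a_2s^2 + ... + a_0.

g(s) = 2s^2 - 3s - 2

Newton's divided differences:
g[-1,0] = (-2 - 3) / (0 - (-1)) = -5
g[0,1] = (-3 - (-2)) / (1 - 0) = -1
g[-1,0,1] = (-1 - (-5)) / (1 - (-1)) = 2
g(s) = 3 + (-5)·(s + 1) + 2·(s + 1)s
Expanding: g(s) = 2s^2 - 3s - 2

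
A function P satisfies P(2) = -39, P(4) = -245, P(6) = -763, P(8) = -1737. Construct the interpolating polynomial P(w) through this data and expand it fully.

P(w) = -3w^3 - 3w^2 - w - 1

Build the Lagrange basis polynomials:
L_0(w) = (w - 4)(w - 6)(w - 8) / [-48] = -(1/48)w^3 + (3/8)w^2 - (13/6)w + 4
L_1(w) = (w - 2)(w - 6)(w - 8) / [16] = (1/16)w^3 - w^2 + (19/4)w - 6
L_2(w) = (w - 2)(w - 4)(w - 8) / [-16] = -(1/16)w^3 + (7/8)w^2 - (7/2)w + 4
L_3(w) = (w - 2)(w - 4)(w - 6) / [48] = (1/48)w^3 - (1/4)w^2 + (11/12)w - 1
P(w) = (-39)·L_0 + (-245)·L_1 + (-763)·L_2 + (-1737)·L_3
  (-39)·L_0(w) = (13/16)w^3 - (117/8)w^2 + (169/2)w - 156
  (-245)·L_1(w) = -(245/16)w^3 + 245w^2 - (4655/4)w + 1470
  (-763)·L_2(w) = (763/16)w^3 - (5341/8)w^2 + (5341/2)w - 3052
  (-1737)·L_3(w) = -(579/16)w^3 + (1737/4)w^2 - (6369/4)w + 1737
Adding term by term: -3w^3 - 3w^2 - w - 1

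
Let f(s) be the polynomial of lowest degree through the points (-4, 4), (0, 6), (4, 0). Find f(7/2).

19/16

L_0(7/2) = (7/2)·(-1/2)/[(-4)·(-8)] = -7/128
L_1(7/2) = (15/2)·(-1/2)/[(4)·(-4)] = 15/64
L_2(7/2) = (15/2)·(7/2)/[(8)·(4)] = 105/128
Sum: 4·(-7/128) + 6·(15/64) + 0 = 19/16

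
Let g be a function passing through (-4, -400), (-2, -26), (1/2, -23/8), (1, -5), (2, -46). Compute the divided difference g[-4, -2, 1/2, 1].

g[-4,-2] = (-26 - (-400)) / (-2 - (-4)) = 187
g[-2,1/2] = (-23/8 - (-26)) / (1/2 - (-2)) = 37/4
g[1/2,1] = (-5 - (-23/8)) / (1 - 1/2) = -17/4
g[-4,-2,1/2] = (37/4 - 187) / (1/2 - (-4)) = -79/2
g[-2,1/2,1] = (-17/4 - 37/4) / (1 - (-2)) = -9/2
g[-4,-2,1/2,1] = (-9/2 - (-79/2)) / (1 - (-4)) = 7

7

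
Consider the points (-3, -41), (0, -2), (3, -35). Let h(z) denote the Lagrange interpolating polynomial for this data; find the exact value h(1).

L_0(1) = (1)·(-2)/[(-3)·(-6)] = -1/9
L_1(1) = (4)·(-2)/[(3)·(-3)] = 8/9
L_2(1) = (4)·(1)/[(6)·(3)] = 2/9
Sum: (-41)·(-1/9) + (-2)·(8/9) + (-35)·(2/9) = -5

-5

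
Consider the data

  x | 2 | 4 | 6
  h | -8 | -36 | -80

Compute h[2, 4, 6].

h[2,4] = (-36 - (-8)) / (4 - 2) = -14
h[4,6] = (-80 - (-36)) / (6 - 4) = -22
h[2,4,6] = (-22 - (-14)) / (6 - 2) = -2

-2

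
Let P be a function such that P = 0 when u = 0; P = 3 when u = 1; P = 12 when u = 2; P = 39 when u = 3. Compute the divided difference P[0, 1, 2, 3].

P[0,1] = (3 - 0) / (1 - 0) = 3
P[1,2] = (12 - 3) / (2 - 1) = 9
P[2,3] = (39 - 12) / (3 - 2) = 27
P[0,1,2] = (9 - 3) / (2 - 0) = 3
P[1,2,3] = (27 - 9) / (3 - 1) = 9
P[0,1,2,3] = (9 - 3) / (3 - 0) = 2

2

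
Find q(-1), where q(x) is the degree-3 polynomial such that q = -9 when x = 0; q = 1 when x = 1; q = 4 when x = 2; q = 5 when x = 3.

-31

L_0(-1) = (-2)·(-3)·(-4)/[(-1)·(-2)·(-3)] = 4
L_1(-1) = (-1)·(-3)·(-4)/[(1)·(-1)·(-2)] = -6
L_2(-1) = (-1)·(-2)·(-4)/[(2)·(1)·(-1)] = 4
L_3(-1) = (-1)·(-2)·(-3)/[(3)·(2)·(1)] = -1
Sum: (-9)·(4) + 1·(-6) + 4·(4) + 5·(-1) = -31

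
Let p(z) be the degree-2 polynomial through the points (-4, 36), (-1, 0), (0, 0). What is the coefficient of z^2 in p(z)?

The leading coefficient equals the top divided difference p[-4,-1,0].
p[-4,-1] = (0 - 36) / (-1 - (-4)) = -12
p[-1,0] = (0 - 0) / (0 - (-1)) = 0
p[-4,-1,0] = (0 - (-12)) / (0 - (-4)) = 3

3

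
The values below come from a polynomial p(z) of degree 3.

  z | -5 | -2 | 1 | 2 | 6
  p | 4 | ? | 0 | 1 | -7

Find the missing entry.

-101/35

The 4 known values determine p uniquely (degree ≤ 3).
Evaluate each Lagrange basis at z = -2:
L_0(-2) = (-3)·(-4)·(-8)/[(-6)·(-7)·(-11)] = 16/77
L_1(-2) = (3)·(-4)·(-8)/[(6)·(-1)·(-5)] = 16/5
L_2(-2) = (3)·(-3)·(-8)/[(7)·(1)·(-4)] = -18/7
L_3(-2) = (3)·(-3)·(-4)/[(11)·(5)·(4)] = 9/55
Sum: 4·(16/77) + 0 + 1·(-18/7) + (-7)·(9/55) = -101/35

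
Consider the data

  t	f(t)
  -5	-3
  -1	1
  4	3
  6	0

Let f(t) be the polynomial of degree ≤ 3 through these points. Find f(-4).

L_0(-4) = (-3)·(-8)·(-10)/[(-4)·(-9)·(-11)] = 20/33
L_1(-4) = (1)·(-8)·(-10)/[(4)·(-5)·(-7)] = 4/7
L_2(-4) = (1)·(-3)·(-10)/[(9)·(5)·(-2)] = -1/3
L_3(-4) = (1)·(-3)·(-8)/[(11)·(7)·(2)] = 12/77
Sum: (-3)·(20/33) + 1·(4/7) + 3·(-1/3) + 0 = -173/77

-173/77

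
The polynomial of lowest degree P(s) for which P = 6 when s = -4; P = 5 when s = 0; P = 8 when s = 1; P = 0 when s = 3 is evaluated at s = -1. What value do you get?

Evaluate each Lagrange basis at s = -1:
L_0(-1) = (-1)·(-2)·(-4)/[(-4)·(-5)·(-7)] = 2/35
L_1(-1) = (3)·(-2)·(-4)/[(4)·(-1)·(-3)] = 2
L_2(-1) = (3)·(-1)·(-4)/[(5)·(1)·(-2)] = -6/5
L_3(-1) = (3)·(-1)·(-2)/[(7)·(3)·(2)] = 1/7
Sum: 6·(2/35) + 5·(2) + 8·(-6/5) + 0 = 26/35

26/35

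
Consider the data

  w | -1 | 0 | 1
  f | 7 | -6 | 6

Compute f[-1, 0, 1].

25/2

f[-1,0] = (-6 - 7) / (0 - (-1)) = -13
f[0,1] = (6 - (-6)) / (1 - 0) = 12
f[-1,0,1] = (12 - (-13)) / (1 - (-1)) = 25/2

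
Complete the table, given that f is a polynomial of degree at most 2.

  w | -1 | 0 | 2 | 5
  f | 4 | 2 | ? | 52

The 3 known values determine f uniquely (degree ≤ 2).
Evaluate each Lagrange basis at w = 2:
L_0(2) = (2)·(-3)/[(-1)·(-6)] = -1
L_1(2) = (3)·(-3)/[(1)·(-5)] = 9/5
L_2(2) = (3)·(2)/[(6)·(5)] = 1/5
Sum: 4·(-1) + 2·(9/5) + 52·(1/5) = 10

10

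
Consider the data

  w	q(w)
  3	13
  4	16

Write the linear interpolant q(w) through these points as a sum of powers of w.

q(w) = 3w + 4

L_0(w) = (w - 4) / [-1] = -w + 4
L_1(w) = (w - 3) / [1] = w - 3
q(w) = 13·L_0 + 16·L_1
  13·L_0(w) = -13w + 52
  16·L_1(w) = 16w - 48
Adding term by term: 3w + 4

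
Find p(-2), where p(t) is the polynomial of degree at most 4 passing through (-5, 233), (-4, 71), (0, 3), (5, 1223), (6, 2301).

Using Newton's divided-difference form:
p[-5,-4] = (71 - 233) / (-4 - (-5)) = -162
p[-4,0] = (3 - 71) / (0 - (-4)) = -17
p[0,5] = (1223 - 3) / (5 - 0) = 244
p[5,6] = (2301 - 1223) / (6 - 5) = 1078
p[-5,-4,0] = (-17 - (-162)) / (0 - (-5)) = 29
p[-4,0,5] = (244 - (-17)) / (5 - (-4)) = 29
p[0,5,6] = (1078 - 244) / (6 - 0) = 139
p[-5,-4,0,5] = (29 - 29) / (5 - (-5)) = 0
p[-4,0,5,6] = (139 - 29) / (6 - (-4)) = 11
p[-5,-4,0,5,6] = (11 - 0) / (6 - (-5)) = 1
p(-2) = 233 + (-162)·(3) + 29·(3)·(2) + 0·(3)·(2)·(-2) + 1·(3)·(2)·(-2)·(-7) = 5

5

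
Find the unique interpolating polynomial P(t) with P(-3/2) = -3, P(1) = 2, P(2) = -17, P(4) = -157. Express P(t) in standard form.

Build the Lagrange basis polynomials:
L_0(t) = (t - 1)(t - 2)(t - 4) / [-385/8] = -(8/385)t^3 + (8/55)t^2 - (16/55)t + 64/385
L_1(t) = (t + 3/2)(t - 2)(t - 4) / [15/2] = (2/15)t^3 - (3/5)t^2 - (2/15)t + 8/5
L_2(t) = (t + 3/2)(t - 1)(t - 4) / [-7] = -(1/7)t^3 + (1/2)t^2 + (1/2)t - 6/7
L_3(t) = (t + 3/2)(t - 1)(t - 2) / [33] = (1/33)t^3 - (1/22)t^2 - (5/66)t + 1/11
P(t) = (-3)·L_0 + 2·L_1 + (-17)·L_2 + (-157)·L_3
  (-3)·L_0(t) = (24/385)t^3 - (24/55)t^2 + (48/55)t - 192/385
  2·L_1(t) = (4/15)t^3 - (6/5)t^2 - (4/15)t + 16/5
  (-17)·L_2(t) = (17/7)t^3 - (17/2)t^2 - (17/2)t + 102/7
  (-157)·L_3(t) = -(157/33)t^3 + (157/22)t^2 + (785/66)t - 157/11
Adding term by term: -2t^3 - 3t^2 + 4t + 3

P(t) = -2t^3 - 3t^2 + 4t + 3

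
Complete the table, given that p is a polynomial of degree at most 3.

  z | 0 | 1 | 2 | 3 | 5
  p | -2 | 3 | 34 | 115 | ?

523

The 4 known values determine p uniquely (degree ≤ 3).
Evaluate each Lagrange basis at z = 5:
L_0(5) = (4)·(3)·(2)/[(-1)·(-2)·(-3)] = -4
L_1(5) = (5)·(3)·(2)/[(1)·(-1)·(-2)] = 15
L_2(5) = (5)·(4)·(2)/[(2)·(1)·(-1)] = -20
L_3(5) = (5)·(4)·(3)/[(3)·(2)·(1)] = 10
Sum: (-2)·(-4) + 3·(15) + 34·(-20) + 115·(10) = 523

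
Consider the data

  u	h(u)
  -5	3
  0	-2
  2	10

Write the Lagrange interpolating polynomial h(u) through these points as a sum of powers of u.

h(u) = u^2 + 4u - 2

Build the Lagrange basis polynomials:
L_0(u) = u(u - 2) / [35] = (1/35)u^2 - (2/35)u
L_1(u) = (u + 5)(u - 2) / [-10] = -(1/10)u^2 - (3/10)u + 1
L_2(u) = (u + 5)u / [14] = (1/14)u^2 + (5/14)u
h(u) = 3·L_0 + (-2)·L_1 + 10·L_2
  3·L_0(u) = (3/35)u^2 - (6/35)u
  (-2)·L_1(u) = (1/5)u^2 + (3/5)u - 2
  10·L_2(u) = (5/7)u^2 + (25/7)u
Adding term by term: u^2 + 4u - 2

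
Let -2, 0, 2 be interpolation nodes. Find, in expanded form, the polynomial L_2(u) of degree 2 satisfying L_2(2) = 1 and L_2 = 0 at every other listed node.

L_2(u) = (1/8)u^2 + (1/4)u

L_2(u) = (u + 2)u / [(4)·(2)]
       = (u^2 + 2u) / (8)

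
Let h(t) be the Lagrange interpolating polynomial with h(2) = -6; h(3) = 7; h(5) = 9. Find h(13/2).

Evaluate each Lagrange basis at t = 13/2:
L_0(13/2) = (7/2)·(3/2)/[(-1)·(-3)] = 7/4
L_1(13/2) = (9/2)·(3/2)/[(1)·(-2)] = -27/8
L_2(13/2) = (9/2)·(7/2)/[(3)·(2)] = 21/8
Sum: (-6)·(7/4) + 7·(-27/8) + 9·(21/8) = -21/2

-21/2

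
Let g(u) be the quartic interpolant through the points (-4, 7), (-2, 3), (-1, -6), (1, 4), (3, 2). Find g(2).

L_0(2) = (4)·(3)·(1)·(-1)/[(-2)·(-3)·(-5)·(-7)] = -2/35
L_1(2) = (6)·(3)·(1)·(-1)/[(2)·(-1)·(-3)·(-5)] = 3/5
L_2(2) = (6)·(4)·(1)·(-1)/[(3)·(1)·(-2)·(-4)] = -1
L_3(2) = (6)·(4)·(3)·(-1)/[(5)·(3)·(2)·(-2)] = 6/5
L_4(2) = (6)·(4)·(3)·(1)/[(7)·(5)·(4)·(2)] = 9/35
Sum: 7·(-2/35) + 3·(3/5) + (-6)·(-1) + 4·(6/5) + 2·(9/35) = 89/7

89/7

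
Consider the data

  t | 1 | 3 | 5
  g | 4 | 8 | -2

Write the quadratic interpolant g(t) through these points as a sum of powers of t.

Newton's divided differences:
g[1,3] = (8 - 4) / (3 - 1) = 2
g[3,5] = (-2 - 8) / (5 - 3) = -5
g[1,3,5] = (-5 - 2) / (5 - 1) = -7/4
g(t) = 4 + 2·(t - 1) + (-7/4)·(t - 1)(t - 3)
Expanding: g(t) = -(7/4)t^2 + 9t - 13/4

g(t) = -(7/4)t^2 + 9t - 13/4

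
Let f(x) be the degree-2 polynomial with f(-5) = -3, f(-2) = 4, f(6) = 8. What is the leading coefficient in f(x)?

The leading coefficient equals the top divided difference f[-5,-2,6].
f[-5,-2] = (4 - (-3)) / (-2 - (-5)) = 7/3
f[-2,6] = (8 - 4) / (6 - (-2)) = 1/2
f[-5,-2,6] = (1/2 - 7/3) / (6 - (-5)) = -1/6

-1/6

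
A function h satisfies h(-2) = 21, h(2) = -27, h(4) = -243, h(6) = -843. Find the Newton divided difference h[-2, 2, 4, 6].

h[-2,2] = (-27 - 21) / (2 - (-2)) = -12
h[2,4] = (-243 - (-27)) / (4 - 2) = -108
h[4,6] = (-843 - (-243)) / (6 - 4) = -300
h[-2,2,4] = (-108 - (-12)) / (4 - (-2)) = -16
h[2,4,6] = (-300 - (-108)) / (6 - 2) = -48
h[-2,2,4,6] = (-48 - (-16)) / (6 - (-2)) = -4

-4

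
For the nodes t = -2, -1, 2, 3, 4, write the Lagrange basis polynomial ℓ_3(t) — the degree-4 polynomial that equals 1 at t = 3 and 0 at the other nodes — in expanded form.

ℓ_3(t) = (t + 2)(t + 1)(t - 2)(t - 4) / [(5)·(4)·(1)·(-1)]
       = (t^4 - 3t^3 - 8t^2 + 12t + 16) / (-20)

ℓ_3(t) = -(1/20)t^4 + (3/20)t^3 + (2/5)t^2 - (3/5)t - 4/5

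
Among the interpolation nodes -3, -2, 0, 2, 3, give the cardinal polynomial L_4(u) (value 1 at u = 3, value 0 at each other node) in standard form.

L_4(u) = (u + 3)(u + 2)u(u - 2) / [(6)·(5)·(3)·(1)]
       = (u^4 + 3u^3 - 4u^2 - 12u) / (90)

L_4(u) = (1/90)u^4 + (1/30)u^3 - (2/45)u^2 - (2/15)u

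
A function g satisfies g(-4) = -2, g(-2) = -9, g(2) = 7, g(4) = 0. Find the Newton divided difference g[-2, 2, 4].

g[-2,2] = (7 - (-9)) / (2 - (-2)) = 4
g[2,4] = (0 - 7) / (4 - 2) = -7/2
g[-2,2,4] = (-7/2 - 4) / (4 - (-2)) = -5/4

-5/4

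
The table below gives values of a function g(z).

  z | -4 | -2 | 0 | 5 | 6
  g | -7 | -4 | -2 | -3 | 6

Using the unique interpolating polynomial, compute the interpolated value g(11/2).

1609/2688

L_0(11/2) = (15/2)·(11/2)·(1/2)·(-1/2)/[(-2)·(-4)·(-9)·(-10)] = -11/768
L_1(11/2) = (19/2)·(11/2)·(1/2)·(-1/2)/[(2)·(-2)·(-7)·(-8)] = 209/3584
L_2(11/2) = (19/2)·(15/2)·(1/2)·(-1/2)/[(4)·(2)·(-5)·(-6)] = -19/256
L_3(11/2) = (19/2)·(15/2)·(11/2)·(-1/2)/[(9)·(7)·(5)·(-1)] = 209/336
L_4(11/2) = (19/2)·(15/2)·(11/2)·(1/2)/[(10)·(8)·(6)·(1)] = 209/512
Sum: (-7)·(-11/768) + (-4)·(209/3584) + (-2)·(-19/256) + (-3)·(209/336) + 6·(209/512) = 1609/2688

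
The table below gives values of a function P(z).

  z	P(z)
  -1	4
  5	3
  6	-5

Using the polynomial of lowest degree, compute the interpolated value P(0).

Evaluate each Lagrange basis at z = 0:
L_0(0) = (-5)·(-6)/[(-6)·(-7)] = 5/7
L_1(0) = (1)·(-6)/[(6)·(-1)] = 1
L_2(0) = (1)·(-5)/[(7)·(1)] = -5/7
Sum: 4·(5/7) + 3·(1) + (-5)·(-5/7) = 66/7

66/7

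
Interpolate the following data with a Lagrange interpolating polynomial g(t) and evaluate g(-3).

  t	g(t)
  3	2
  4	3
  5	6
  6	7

Evaluate each Lagrange basis at t = -3:
L_0(-3) = (-7)·(-8)·(-9)/[(-1)·(-2)·(-3)] = 84
L_1(-3) = (-6)·(-8)·(-9)/[(1)·(-1)·(-2)] = -216
L_2(-3) = (-6)·(-7)·(-9)/[(2)·(1)·(-1)] = 189
L_3(-3) = (-6)·(-7)·(-8)/[(3)·(2)·(1)] = -56
Sum: 2·(84) + 3·(-216) + 6·(189) + 7·(-56) = 262

262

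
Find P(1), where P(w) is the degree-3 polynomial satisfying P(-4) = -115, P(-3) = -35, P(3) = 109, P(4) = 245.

5

L_0(1) = (4)·(-2)·(-3)/[(-1)·(-7)·(-8)] = -3/7
L_1(1) = (5)·(-2)·(-3)/[(1)·(-6)·(-7)] = 5/7
L_2(1) = (5)·(4)·(-3)/[(7)·(6)·(-1)] = 10/7
L_3(1) = (5)·(4)·(-2)/[(8)·(7)·(1)] = -5/7
Sum: (-115)·(-3/7) + (-35)·(5/7) + 109·(10/7) + 245·(-5/7) = 5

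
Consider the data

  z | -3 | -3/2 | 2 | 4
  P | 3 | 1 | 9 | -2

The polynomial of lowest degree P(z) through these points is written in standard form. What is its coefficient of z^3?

-353/1155

The leading coefficient equals the top divided difference P[-3,-3/2,2,4].
P[-3,-3/2] = (1 - 3) / (-3/2 - (-3)) = -4/3
P[-3/2,2] = (9 - 1) / (2 - (-3/2)) = 16/7
P[2,4] = (-2 - 9) / (4 - 2) = -11/2
P[-3,-3/2,2] = (16/7 - (-4/3)) / (2 - (-3)) = 76/105
P[-3/2,2,4] = (-11/2 - 16/7) / (4 - (-3/2)) = -109/77
P[-3,-3/2,2,4] = (-109/77 - 76/105) / (4 - (-3)) = -353/1155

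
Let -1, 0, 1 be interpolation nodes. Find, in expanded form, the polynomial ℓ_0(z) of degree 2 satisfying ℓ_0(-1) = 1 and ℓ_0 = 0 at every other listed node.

ℓ_0(z) = (1/2)z^2 - (1/2)z

ℓ_0(z) = z(z - 1) / [(-1)·(-2)]
       = (z^2 - z) / (2)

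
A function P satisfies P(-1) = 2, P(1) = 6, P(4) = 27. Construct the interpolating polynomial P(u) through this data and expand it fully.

Build the Lagrange basis polynomials:
L_0(u) = (u - 1)(u - 4) / [10] = (1/10)u^2 - (1/2)u + 2/5
L_1(u) = (u + 1)(u - 4) / [-6] = -(1/6)u^2 + (1/2)u + 2/3
L_2(u) = (u + 1)(u - 1) / [15] = (1/15)u^2 - 1/15
P(u) = 2·L_0 + 6·L_1 + 27·L_2
  2·L_0(u) = (1/5)u^2 - u + 4/5
  6·L_1(u) = -u^2 + 3u + 4
  27·L_2(u) = (9/5)u^2 - 9/5
Adding term by term: u^2 + 2u + 3

P(u) = u^2 + 2u + 3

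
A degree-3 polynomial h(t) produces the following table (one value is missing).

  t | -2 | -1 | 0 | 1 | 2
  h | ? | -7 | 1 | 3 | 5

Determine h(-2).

-27

The 4 known values determine h uniquely (degree ≤ 3).
Evaluate each Lagrange basis at t = -2:
L_0(-2) = (-2)·(-3)·(-4)/[(-1)·(-2)·(-3)] = 4
L_1(-2) = (-1)·(-3)·(-4)/[(1)·(-1)·(-2)] = -6
L_2(-2) = (-1)·(-2)·(-4)/[(2)·(1)·(-1)] = 4
L_3(-2) = (-1)·(-2)·(-3)/[(3)·(2)·(1)] = -1
Sum: (-7)·(4) + 1·(-6) + 3·(4) + 5·(-1) = -27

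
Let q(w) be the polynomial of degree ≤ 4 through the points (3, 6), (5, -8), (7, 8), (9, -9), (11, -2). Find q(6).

L_0(6) = (1)·(-1)·(-3)·(-5)/[(-2)·(-4)·(-6)·(-8)] = -5/128
L_1(6) = (3)·(-1)·(-3)·(-5)/[(2)·(-2)·(-4)·(-6)] = 15/32
L_2(6) = (3)·(1)·(-3)·(-5)/[(4)·(2)·(-2)·(-4)] = 45/64
L_3(6) = (3)·(1)·(-1)·(-5)/[(6)·(4)·(2)·(-2)] = -5/32
L_4(6) = (3)·(1)·(-1)·(-3)/[(8)·(6)·(4)·(2)] = 3/128
Sum: 6·(-5/128) + (-8)·(15/32) + 8·(45/64) + (-9)·(-5/32) + (-2)·(3/128) = 3

3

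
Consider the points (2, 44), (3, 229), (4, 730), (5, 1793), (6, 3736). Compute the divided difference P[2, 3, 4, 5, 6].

3

P[2,3] = (229 - 44) / (3 - 2) = 185
P[3,4] = (730 - 229) / (4 - 3) = 501
P[4,5] = (1793 - 730) / (5 - 4) = 1063
P[5,6] = (3736 - 1793) / (6 - 5) = 1943
P[2,3,4] = (501 - 185) / (4 - 2) = 158
P[3,4,5] = (1063 - 501) / (5 - 3) = 281
P[4,5,6] = (1943 - 1063) / (6 - 4) = 440
P[2,3,4,5] = (281 - 158) / (5 - 2) = 41
P[3,4,5,6] = (440 - 281) / (6 - 3) = 53
P[2,3,4,5,6] = (53 - 41) / (6 - 2) = 3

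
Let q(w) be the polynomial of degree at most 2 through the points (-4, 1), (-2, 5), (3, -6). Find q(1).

2

L_0(1) = (3)·(-2)/[(-2)·(-7)] = -3/7
L_1(1) = (5)·(-2)/[(2)·(-5)] = 1
L_2(1) = (5)·(3)/[(7)·(5)] = 3/7
Sum: 1·(-3/7) + 5·(1) + (-6)·(3/7) = 2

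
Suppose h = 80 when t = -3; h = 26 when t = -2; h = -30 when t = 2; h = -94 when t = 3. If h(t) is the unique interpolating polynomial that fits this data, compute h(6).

L_0(6) = (8)·(4)·(3)/[(-1)·(-5)·(-6)] = -16/5
L_1(6) = (9)·(4)·(3)/[(1)·(-4)·(-5)] = 27/5
L_2(6) = (9)·(8)·(3)/[(5)·(4)·(-1)] = -54/5
L_3(6) = (9)·(8)·(4)/[(6)·(5)·(1)] = 48/5
Sum: 80·(-16/5) + 26·(27/5) + (-30)·(-54/5) + (-94)·(48/5) = -694

-694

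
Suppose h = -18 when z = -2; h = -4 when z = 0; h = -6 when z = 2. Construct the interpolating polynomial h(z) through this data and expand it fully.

h(z) = -2z^2 + 3z - 4

Newton's divided differences:
h[-2,0] = (-4 - (-18)) / (0 - (-2)) = 7
h[0,2] = (-6 - (-4)) / (2 - 0) = -1
h[-2,0,2] = (-1 - 7) / (2 - (-2)) = -2
h(z) = -18 + 7·(z + 2) + (-2)·(z + 2)z
Expanding: h(z) = -2z^2 + 3z - 4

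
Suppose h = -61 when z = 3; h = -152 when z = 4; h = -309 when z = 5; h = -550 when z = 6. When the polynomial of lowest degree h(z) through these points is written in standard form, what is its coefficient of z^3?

-3

L_0(z) = (z - 4)(z - 5)(z - 6) / [-6] = -(1/6)z^3 + (5/2)z^2 - (37/3)z + 20
L_1(z) = (z - 3)(z - 5)(z - 6) / [2] = (1/2)z^3 - 7z^2 + (63/2)z - 45
L_2(z) = (z - 3)(z - 4)(z - 6) / [-2] = -(1/2)z^3 + (13/2)z^2 - 27z + 36
L_3(z) = (z - 3)(z - 4)(z - 5) / [6] = (1/6)z^3 - 2z^2 + (47/6)z - 10
h(z) = (-61)·L_0 + (-152)·L_1 + (-309)·L_2 + (-550)·L_3
Only the coefficient of z^3 is needed; take it from each L_i and combine:
(-61)·(-1/6) + (-152)·(1/2) + (-309)·(-1/2) + (-550)·(1/6) = -3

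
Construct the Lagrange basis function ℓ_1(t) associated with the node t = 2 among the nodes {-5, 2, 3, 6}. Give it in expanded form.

ℓ_1(t) = (1/28)t^3 - (1/7)t^2 - (27/28)t + 45/14

ℓ_1(t) = (t + 5)(t - 3)(t - 6) / [(7)·(-1)·(-4)]
       = (t^3 - 4t^2 - 27t + 90) / (28)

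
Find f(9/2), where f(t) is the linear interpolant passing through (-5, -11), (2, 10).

Evaluate each Lagrange basis at t = 9/2:
L_0(9/2) = (5/2)/[(-7)] = -5/14
L_1(9/2) = (19/2)/[(7)] = 19/14
Sum: (-11)·(-5/14) + 10·(19/14) = 35/2

35/2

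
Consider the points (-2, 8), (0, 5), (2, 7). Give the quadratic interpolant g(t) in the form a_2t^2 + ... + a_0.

g(t) = (5/8)t^2 - (1/4)t + 5

Newton's divided differences:
g[-2,0] = (5 - 8) / (0 - (-2)) = -3/2
g[0,2] = (7 - 5) / (2 - 0) = 1
g[-2,0,2] = (1 - (-3/2)) / (2 - (-2)) = 5/8
g(t) = 8 + (-3/2)·(t + 2) + (5/8)·(t + 2)t
Expanding: g(t) = (5/8)t^2 - (1/4)t + 5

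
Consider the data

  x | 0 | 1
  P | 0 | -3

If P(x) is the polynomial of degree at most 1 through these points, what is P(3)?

L_0(3) = (2)/[(-1)] = -2
L_1(3) = (3)/[(1)] = 3
Sum: 0 + (-3)·(3) = -9

-9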